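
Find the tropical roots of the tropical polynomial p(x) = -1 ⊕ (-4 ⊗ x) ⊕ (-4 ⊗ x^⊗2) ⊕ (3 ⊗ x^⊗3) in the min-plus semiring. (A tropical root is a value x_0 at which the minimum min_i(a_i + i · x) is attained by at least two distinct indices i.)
Roots: {-7, 0, 3}

Each tropical root is a break point of the lower envelope of the lines y = a_i + i · x (there are 4 lines, with slopes 0, 1, ..., 3). Only the lines that attain the minimum somewhere contribute to roots; other lines are dominated. Here the surviving (envelope) indices are i = 3, i = 2, i = 1, i = 0.
Intersections between consecutive envelope lines give the roots: for adjacent envelope indices i < j the intersection is x = (a_i − a_j) / (j − i). Reading off the sorted break points: {-7, 0, 3}.
Verification: at each break x_0, at least two indices attain the minimum of min_i(a_i + i · x_0).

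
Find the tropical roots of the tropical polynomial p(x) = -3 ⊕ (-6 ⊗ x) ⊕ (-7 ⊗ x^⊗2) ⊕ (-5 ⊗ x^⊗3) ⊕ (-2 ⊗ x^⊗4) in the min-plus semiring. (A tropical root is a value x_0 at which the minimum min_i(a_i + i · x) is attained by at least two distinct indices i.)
Roots: {-3, -2, 1, 3}

Each tropical root is a break point of the lower envelope of the lines y = a_i + i · x (there are 5 lines, with slopes 0, 1, ..., 4). Only the lines that attain the minimum somewhere contribute to roots; other lines are dominated. Here the surviving (envelope) indices are i = 4, i = 3, i = 2, i = 1, i = 0.
Intersections between consecutive envelope lines give the roots: for adjacent envelope indices i < j the intersection is x = (a_i − a_j) / (j − i). Reading off the sorted break points: {-3, -2, 1, 3}.
Verification: at each break x_0, at least two indices attain the minimum of min_i(a_i + i · x_0).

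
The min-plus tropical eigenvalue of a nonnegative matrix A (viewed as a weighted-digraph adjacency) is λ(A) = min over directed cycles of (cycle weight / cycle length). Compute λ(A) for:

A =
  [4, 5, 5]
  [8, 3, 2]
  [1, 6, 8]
λ(A) = 8/3

Enumerate directed cycles and compute their means (weight / length). Sample:
  cycle 0 → 0: weight = 4, length = 1, mean = 4/1 ≈ 4.000
  cycle 1 → 1: weight = 3, length = 1, mean = 3/1 ≈ 3.000
  cycle 2 → 2: weight = 8, length = 1, mean = 8/1 ≈ 8.000
  cycle 0 → 1 → 0: weight = 13, length = 2, mean = 13/2 ≈ 6.500
  cycle 0 → 2 → 0: weight = 6, length = 2, mean = 6/2 ≈ 3.000
  cycle 1 → 0 → 1: weight = 13, length = 2, mean = 13/2 ≈ 6.500
Minimum mean = 2.667, attained e.g. along the cycle 0 → 1 → 2 → 0 with weight 8 and length 3. So λ(A) = 8/3 = 8/3.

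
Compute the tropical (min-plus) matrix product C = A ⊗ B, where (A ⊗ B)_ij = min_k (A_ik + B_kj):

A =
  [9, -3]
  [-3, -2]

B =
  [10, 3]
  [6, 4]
A ⊗ B =
  [3, 1]
  [4, 0]

Apply the min-plus product entry-by-entry:
  C[0][0] = min over k of (A[0][0] + B[0][0] = 9 + 10 = 19, A[0][1] + B[1][0] = -3 + 6 = 3) = 3 (attained at k = 1)
  C[0][1] = min over k of (A[0][0] + B[0][1] = 9 + 3 = 12, A[0][1] + B[1][1] = -3 + 4 = 1) = 1 (attained at k = 1)
  C[1][0] = min over k of (A[1][0] + B[0][0] = -3 + 10 = 7, A[1][1] + B[1][0] = -2 + 6 = 4) = 4 (attained at k = 1)
  C[1][1] = min over k of (A[1][0] + B[0][1] = -3 + 3 = 0, A[1][1] + B[1][1] = -2 + 4 = 2) = 0 (attained at k = 0)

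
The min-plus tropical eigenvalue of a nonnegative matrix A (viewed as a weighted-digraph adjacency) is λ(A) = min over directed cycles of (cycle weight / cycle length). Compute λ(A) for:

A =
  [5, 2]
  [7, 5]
λ(A) = 9/2

Enumerate directed cycles and compute their means (weight / length). Sample:
  cycle 0 → 0: weight = 5, length = 1, mean = 5/1 ≈ 5.000
  cycle 1 → 1: weight = 5, length = 1, mean = 5/1 ≈ 5.000
  cycle 0 → 1 → 0: weight = 9, length = 2, mean = 9/2 ≈ 4.500
  cycle 1 → 0 → 1: weight = 9, length = 2, mean = 9/2 ≈ 4.500
Minimum mean = 4.500, attained e.g. along the cycle 0 → 1 → 0 with weight 9 and length 2. So λ(A) = 9/2 = 9/2.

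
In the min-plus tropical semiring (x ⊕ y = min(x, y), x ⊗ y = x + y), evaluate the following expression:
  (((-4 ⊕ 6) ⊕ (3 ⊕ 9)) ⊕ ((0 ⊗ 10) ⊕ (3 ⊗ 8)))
(((-4 ⊕ 6) ⊕ (3 ⊕ 9)) ⊕ ((0 ⊗ 10) ⊕ (3 ⊗ 8))) = -4

Expand innermost to outermost. Recall ⊕ takes the minimum of its arguments and ⊗ takes their sum. Working out the expression (((-4 ⊕ 6) ⊕ (3 ⊕ 9)) ⊕ ((0 ⊗ 10) ⊕ (3 ⊗ 8))) gives -4.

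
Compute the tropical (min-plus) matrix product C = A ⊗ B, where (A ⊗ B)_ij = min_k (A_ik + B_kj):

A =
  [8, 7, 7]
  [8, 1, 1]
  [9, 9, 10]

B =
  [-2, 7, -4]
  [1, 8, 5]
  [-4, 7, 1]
A ⊗ B =
  [3, 14, 4]
  [-3, 8, 2]
  [6, 16, 5]

Apply the min-plus product entry-by-entry:
  C[0][0] = min over k of (A[0][0] + B[0][0] = 8 + -2 = 6, A[0][1] + B[1][0] = 7 + 1 = 8, A[0][2] + B[2][0] = 7 + -4 = 3) = 3 (attained at k = 2)
  C[0][1] = min over k of (A[0][0] + B[0][1] = 8 + 7 = 15, A[0][1] + B[1][1] = 7 + 8 = 15, A[0][2] + B[2][1] = 7 + 7 = 14) = 14 (attained at k = 2)
  C[0][2] = min over k of (A[0][0] + B[0][2] = 8 + -4 = 4, A[0][1] + B[1][2] = 7 + 5 = 12, A[0][2] + B[2][2] = 7 + 1 = 8) = 4 (attained at k = 0)
  C[1][0] = min over k of (A[1][0] + B[0][0] = 8 + -2 = 6, A[1][1] + B[1][0] = 1 + 1 = 2, A[1][2] + B[2][0] = 1 + -4 = -3) = -3 (attained at k = 2)
  C[1][1] = min over k of (A[1][0] + B[0][1] = 8 + 7 = 15, A[1][1] + B[1][1] = 1 + 8 = 9, A[1][2] + B[2][1] = 1 + 7 = 8) = 8 (attained at k = 2)
  C[1][2] = min over k of (A[1][0] + B[0][2] = 8 + -4 = 4, A[1][1] + B[1][2] = 1 + 5 = 6, A[1][2] + B[2][2] = 1 + 1 = 2) = 2 (attained at k = 2)
  C[2][0] = min over k of (A[2][0] + B[0][0] = 9 + -2 = 7, A[2][1] + B[1][0] = 9 + 1 = 10, A[2][2] + B[2][0] = 10 + -4 = 6) = 6 (attained at k = 2)
  C[2][1] = min over k of (A[2][0] + B[0][1] = 9 + 7 = 16, A[2][1] + B[1][1] = 9 + 8 = 17, A[2][2] + B[2][1] = 10 + 7 = 17) = 16 (attained at k = 0)
  C[2][2] = min over k of (A[2][0] + B[0][2] = 9 + -4 = 5, A[2][1] + B[1][2] = 9 + 5 = 14, A[2][2] + B[2][2] = 10 + 1 = 11) = 5 (attained at k = 0)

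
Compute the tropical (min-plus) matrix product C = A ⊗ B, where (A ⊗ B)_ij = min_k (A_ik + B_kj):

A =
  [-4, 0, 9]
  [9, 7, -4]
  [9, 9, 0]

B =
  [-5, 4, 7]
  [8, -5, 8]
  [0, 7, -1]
A ⊗ B =
  [-9, -5, 3]
  [-4, 2, -5]
  [0, 4, -1]

Apply the min-plus product entry-by-entry:
  C[0][0] = min over k of (A[0][0] + B[0][0] = -4 + -5 = -9, A[0][1] + B[1][0] = 0 + 8 = 8, A[0][2] + B[2][0] = 9 + 0 = 9) = -9 (attained at k = 0)
  C[0][1] = min over k of (A[0][0] + B[0][1] = -4 + 4 = 0, A[0][1] + B[1][1] = 0 + -5 = -5, A[0][2] + B[2][1] = 9 + 7 = 16) = -5 (attained at k = 1)
  C[0][2] = min over k of (A[0][0] + B[0][2] = -4 + 7 = 3, A[0][1] + B[1][2] = 0 + 8 = 8, A[0][2] + B[2][2] = 9 + -1 = 8) = 3 (attained at k = 0)
  C[1][0] = min over k of (A[1][0] + B[0][0] = 9 + -5 = 4, A[1][1] + B[1][0] = 7 + 8 = 15, A[1][2] + B[2][0] = -4 + 0 = -4) = -4 (attained at k = 2)
  C[1][1] = min over k of (A[1][0] + B[0][1] = 9 + 4 = 13, A[1][1] + B[1][1] = 7 + -5 = 2, A[1][2] + B[2][1] = -4 + 7 = 3) = 2 (attained at k = 1)
  C[1][2] = min over k of (A[1][0] + B[0][2] = 9 + 7 = 16, A[1][1] + B[1][2] = 7 + 8 = 15, A[1][2] + B[2][2] = -4 + -1 = -5) = -5 (attained at k = 2)
  C[2][0] = min over k of (A[2][0] + B[0][0] = 9 + -5 = 4, A[2][1] + B[1][0] = 9 + 8 = 17, A[2][2] + B[2][0] = 0 + 0 = 0) = 0 (attained at k = 2)
  C[2][1] = min over k of (A[2][0] + B[0][1] = 9 + 4 = 13, A[2][1] + B[1][1] = 9 + -5 = 4, A[2][2] + B[2][1] = 0 + 7 = 7) = 4 (attained at k = 1)
  C[2][2] = min over k of (A[2][0] + B[0][2] = 9 + 7 = 16, A[2][1] + B[1][2] = 9 + 8 = 17, A[2][2] + B[2][2] = 0 + -1 = -1) = -1 (attained at k = 2)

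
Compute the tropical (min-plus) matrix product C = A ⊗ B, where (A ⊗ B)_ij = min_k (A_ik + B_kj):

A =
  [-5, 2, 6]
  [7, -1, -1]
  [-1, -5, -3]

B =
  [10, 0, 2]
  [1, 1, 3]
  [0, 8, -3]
A ⊗ B =
  [3, -5, -3]
  [-1, 0, -4]
  [-4, -4, -6]

Apply the min-plus product entry-by-entry:
  C[0][0] = min over k of (A[0][0] + B[0][0] = -5 + 10 = 5, A[0][1] + B[1][0] = 2 + 1 = 3, A[0][2] + B[2][0] = 6 + 0 = 6) = 3 (attained at k = 1)
  C[0][1] = min over k of (A[0][0] + B[0][1] = -5 + 0 = -5, A[0][1] + B[1][1] = 2 + 1 = 3, A[0][2] + B[2][1] = 6 + 8 = 14) = -5 (attained at k = 0)
  C[0][2] = min over k of (A[0][0] + B[0][2] = -5 + 2 = -3, A[0][1] + B[1][2] = 2 + 3 = 5, A[0][2] + B[2][2] = 6 + -3 = 3) = -3 (attained at k = 0)
  C[1][0] = min over k of (A[1][0] + B[0][0] = 7 + 10 = 17, A[1][1] + B[1][0] = -1 + 1 = 0, A[1][2] + B[2][0] = -1 + 0 = -1) = -1 (attained at k = 2)
  C[1][1] = min over k of (A[1][0] + B[0][1] = 7 + 0 = 7, A[1][1] + B[1][1] = -1 + 1 = 0, A[1][2] + B[2][1] = -1 + 8 = 7) = 0 (attained at k = 1)
  C[1][2] = min over k of (A[1][0] + B[0][2] = 7 + 2 = 9, A[1][1] + B[1][2] = -1 + 3 = 2, A[1][2] + B[2][2] = -1 + -3 = -4) = -4 (attained at k = 2)
  C[2][0] = min over k of (A[2][0] + B[0][0] = -1 + 10 = 9, A[2][1] + B[1][0] = -5 + 1 = -4, A[2][2] + B[2][0] = -3 + 0 = -3) = -4 (attained at k = 1)
  C[2][1] = min over k of (A[2][0] + B[0][1] = -1 + 0 = -1, A[2][1] + B[1][1] = -5 + 1 = -4, A[2][2] + B[2][1] = -3 + 8 = 5) = -4 (attained at k = 1)
  C[2][2] = min over k of (A[2][0] + B[0][2] = -1 + 2 = 1, A[2][1] + B[1][2] = -5 + 3 = -2, A[2][2] + B[2][2] = -3 + -3 = -6) = -6 (attained at k = 2)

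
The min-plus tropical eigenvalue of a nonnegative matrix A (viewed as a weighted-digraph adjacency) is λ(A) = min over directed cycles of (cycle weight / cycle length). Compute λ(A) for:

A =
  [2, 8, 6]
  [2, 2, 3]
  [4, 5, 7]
λ(A) = 2

Enumerate directed cycles and compute their means (weight / length). Sample:
  cycle 0 → 0: weight = 2, length = 1, mean = 2/1 ≈ 2.000
  cycle 1 → 1: weight = 2, length = 1, mean = 2/1 ≈ 2.000
  cycle 2 → 2: weight = 7, length = 1, mean = 7/1 ≈ 7.000
  cycle 0 → 1 → 0: weight = 10, length = 2, mean = 10/2 ≈ 5.000
  cycle 0 → 2 → 0: weight = 10, length = 2, mean = 10/2 ≈ 5.000
  cycle 1 → 0 → 1: weight = 10, length = 2, mean = 10/2 ≈ 5.000
Minimum mean = 2.000, attained e.g. along the cycle 0 → 0 with weight 2 and length 1. So λ(A) = 2/1 = 2.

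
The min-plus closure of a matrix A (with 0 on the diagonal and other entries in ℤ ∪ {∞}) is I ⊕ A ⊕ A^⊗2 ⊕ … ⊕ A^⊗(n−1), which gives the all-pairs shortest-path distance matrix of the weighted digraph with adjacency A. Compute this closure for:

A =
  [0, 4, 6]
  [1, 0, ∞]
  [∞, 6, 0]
Closure =
  [0, 4, 6]
  [1, 0, 7]
  [7, 6, 0]

This is the Floyd-Warshall all-pairs shortest-path computation. For each intermediate vertex k = 0, 1, …, 2, update dist[i][j] ← min(dist[i][j], dist[i][k] + dist[k][j]). The final matrix gives, for each (i, j), the minimum total weight of any directed path from i to j (possibly empty when i = j).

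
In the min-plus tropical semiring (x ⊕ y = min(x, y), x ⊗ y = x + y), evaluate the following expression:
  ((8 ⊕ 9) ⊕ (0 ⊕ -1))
((8 ⊕ 9) ⊕ (0 ⊕ -1)) = -1

Expand innermost to outermost. Recall ⊕ takes the minimum of its arguments and ⊗ takes their sum. Working out the expression ((8 ⊕ 9) ⊕ (0 ⊕ -1)) gives -1.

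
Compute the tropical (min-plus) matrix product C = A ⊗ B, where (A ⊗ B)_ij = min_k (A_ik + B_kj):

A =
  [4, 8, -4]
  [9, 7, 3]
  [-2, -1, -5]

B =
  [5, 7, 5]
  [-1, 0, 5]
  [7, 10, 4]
A ⊗ B =
  [3, 6, 0]
  [6, 7, 7]
  [-2, -1, -1]

Apply the min-plus product entry-by-entry:
  C[0][0] = min over k of (A[0][0] + B[0][0] = 4 + 5 = 9, A[0][1] + B[1][0] = 8 + -1 = 7, A[0][2] + B[2][0] = -4 + 7 = 3) = 3 (attained at k = 2)
  C[0][1] = min over k of (A[0][0] + B[0][1] = 4 + 7 = 11, A[0][1] + B[1][1] = 8 + 0 = 8, A[0][2] + B[2][1] = -4 + 10 = 6) = 6 (attained at k = 2)
  C[0][2] = min over k of (A[0][0] + B[0][2] = 4 + 5 = 9, A[0][1] + B[1][2] = 8 + 5 = 13, A[0][2] + B[2][2] = -4 + 4 = 0) = 0 (attained at k = 2)
  C[1][0] = min over k of (A[1][0] + B[0][0] = 9 + 5 = 14, A[1][1] + B[1][0] = 7 + -1 = 6, A[1][2] + B[2][0] = 3 + 7 = 10) = 6 (attained at k = 1)
  C[1][1] = min over k of (A[1][0] + B[0][1] = 9 + 7 = 16, A[1][1] + B[1][1] = 7 + 0 = 7, A[1][2] + B[2][1] = 3 + 10 = 13) = 7 (attained at k = 1)
  C[1][2] = min over k of (A[1][0] + B[0][2] = 9 + 5 = 14, A[1][1] + B[1][2] = 7 + 5 = 12, A[1][2] + B[2][2] = 3 + 4 = 7) = 7 (attained at k = 2)
  C[2][0] = min over k of (A[2][0] + B[0][0] = -2 + 5 = 3, A[2][1] + B[1][0] = -1 + -1 = -2, A[2][2] + B[2][0] = -5 + 7 = 2) = -2 (attained at k = 1)
  C[2][1] = min over k of (A[2][0] + B[0][1] = -2 + 7 = 5, A[2][1] + B[1][1] = -1 + 0 = -1, A[2][2] + B[2][1] = -5 + 10 = 5) = -1 (attained at k = 1)
  C[2][2] = min over k of (A[2][0] + B[0][2] = -2 + 5 = 3, A[2][1] + B[1][2] = -1 + 5 = 4, A[2][2] + B[2][2] = -5 + 4 = -1) = -1 (attained at k = 2)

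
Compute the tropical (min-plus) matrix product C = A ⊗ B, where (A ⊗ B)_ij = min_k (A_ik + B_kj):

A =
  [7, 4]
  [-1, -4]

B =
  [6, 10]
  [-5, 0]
A ⊗ B =
  [-1, 4]
  [-9, -4]

Apply the min-plus product entry-by-entry:
  C[0][0] = min over k of (A[0][0] + B[0][0] = 7 + 6 = 13, A[0][1] + B[1][0] = 4 + -5 = -1) = -1 (attained at k = 1)
  C[0][1] = min over k of (A[0][0] + B[0][1] = 7 + 10 = 17, A[0][1] + B[1][1] = 4 + 0 = 4) = 4 (attained at k = 1)
  C[1][0] = min over k of (A[1][0] + B[0][0] = -1 + 6 = 5, A[1][1] + B[1][0] = -4 + -5 = -9) = -9 (attained at k = 1)
  C[1][1] = min over k of (A[1][0] + B[0][1] = -1 + 10 = 9, A[1][1] + B[1][1] = -4 + 0 = -4) = -4 (attained at k = 1)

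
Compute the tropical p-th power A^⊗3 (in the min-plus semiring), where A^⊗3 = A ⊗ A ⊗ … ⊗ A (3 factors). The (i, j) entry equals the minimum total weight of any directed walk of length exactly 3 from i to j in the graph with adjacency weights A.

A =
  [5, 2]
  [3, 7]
A^⊗3 =
  [10, 7]
  [8, 10]

Each entry (A^⊗3)_ij equals the minimum over all length-3 walks i = v_0 → v_1 → … → v_3 = j of Σ_t A[v_t][v_{t+1}]. For example, for (i, j) = (0, 1) we minimise over 4 possible intermediate vertex sequences; the minimum is 7, attained along the walk 0 → 1 → 0 → 1.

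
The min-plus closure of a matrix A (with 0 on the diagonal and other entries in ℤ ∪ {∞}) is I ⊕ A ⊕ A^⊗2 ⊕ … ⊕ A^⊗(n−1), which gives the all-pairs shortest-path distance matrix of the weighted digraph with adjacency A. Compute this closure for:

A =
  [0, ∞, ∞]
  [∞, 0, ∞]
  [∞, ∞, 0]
Closure =
  [0, ∞, ∞]
  [∞, 0, ∞]
  [∞, ∞, 0]

This is the Floyd-Warshall all-pairs shortest-path computation. For each intermediate vertex k = 0, 1, …, 2, update dist[i][j] ← min(dist[i][j], dist[i][k] + dist[k][j]). The final matrix gives, for each (i, j), the minimum total weight of any directed path from i to j (possibly empty when i = j).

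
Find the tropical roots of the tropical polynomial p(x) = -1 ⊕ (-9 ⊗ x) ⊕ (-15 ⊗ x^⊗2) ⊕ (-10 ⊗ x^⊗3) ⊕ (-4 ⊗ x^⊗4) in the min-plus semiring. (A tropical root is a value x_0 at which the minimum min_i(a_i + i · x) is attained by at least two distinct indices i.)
Roots: {-6, -5, 6, 8}

Each tropical root is a break point of the lower envelope of the lines y = a_i + i · x (there are 5 lines, with slopes 0, 1, ..., 4). Only the lines that attain the minimum somewhere contribute to roots; other lines are dominated. Here the surviving (envelope) indices are i = 4, i = 3, i = 2, i = 1, i = 0.
Intersections between consecutive envelope lines give the roots: for adjacent envelope indices i < j the intersection is x = (a_i − a_j) / (j − i). Reading off the sorted break points: {-6, -5, 6, 8}.
Verification: at each break x_0, at least two indices attain the minimum of min_i(a_i + i · x_0).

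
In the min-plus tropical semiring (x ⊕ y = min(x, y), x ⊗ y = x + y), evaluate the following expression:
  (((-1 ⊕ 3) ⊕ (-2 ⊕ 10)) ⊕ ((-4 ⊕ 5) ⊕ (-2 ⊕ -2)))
(((-1 ⊕ 3) ⊕ (-2 ⊕ 10)) ⊕ ((-4 ⊕ 5) ⊕ (-2 ⊕ -2))) = -4

Expand innermost to outermost. Recall ⊕ takes the minimum of its arguments and ⊗ takes their sum. Working out the expression (((-1 ⊕ 3) ⊕ (-2 ⊕ 10)) ⊕ ((-4 ⊕ 5) ⊕ (-2 ⊕ -2))) gives -4.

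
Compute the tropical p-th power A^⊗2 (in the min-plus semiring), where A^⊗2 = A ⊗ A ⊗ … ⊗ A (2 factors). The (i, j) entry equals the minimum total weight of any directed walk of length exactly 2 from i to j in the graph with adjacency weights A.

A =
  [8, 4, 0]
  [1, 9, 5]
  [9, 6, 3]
A^⊗2 =
  [5, 6, 3]
  [9, 5, 1]
  [7, 9, 6]

Each entry (A^⊗2)_ij equals the minimum over all length-2 walks i = v_0 → v_1 → … → v_2 = j of Σ_t A[v_t][v_{t+1}]. For example, for (i, j) = (0, 2) we minimise over 3 possible intermediate vertex sequences; the minimum is 3, attained along the walk 0 → 2 → 2.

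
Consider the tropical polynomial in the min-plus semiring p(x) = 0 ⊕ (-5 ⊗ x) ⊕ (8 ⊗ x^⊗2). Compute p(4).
p(4) = -1

A tropical monomial a ⊗ x^⊗i evaluates to a + i · x. Evaluating each term at x = 4:
  Term 0 contributes 0 + 0 · 4 = 0
  Term 1 contributes -5 + 1 · 4 = -1
  Term 2 contributes 8 + 2 · 4 = 16
p(4) = ⊕ of these = min[0, -1, 16] = -1.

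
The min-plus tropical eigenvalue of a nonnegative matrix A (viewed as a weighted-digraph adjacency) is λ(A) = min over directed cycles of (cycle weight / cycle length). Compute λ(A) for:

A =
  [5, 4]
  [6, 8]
λ(A) = 5

Enumerate directed cycles and compute their means (weight / length). Sample:
  cycle 0 → 0: weight = 5, length = 1, mean = 5/1 ≈ 5.000
  cycle 1 → 1: weight = 8, length = 1, mean = 8/1 ≈ 8.000
  cycle 0 → 1 → 0: weight = 10, length = 2, mean = 10/2 ≈ 5.000
  cycle 1 → 0 → 1: weight = 10, length = 2, mean = 10/2 ≈ 5.000
Minimum mean = 5.000, attained e.g. along the cycle 0 → 0 with weight 5 and length 1. So λ(A) = 5/1 = 5.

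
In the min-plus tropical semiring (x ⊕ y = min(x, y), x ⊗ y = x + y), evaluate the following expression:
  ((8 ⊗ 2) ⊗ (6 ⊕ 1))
((8 ⊗ 2) ⊗ (6 ⊕ 1)) = 11

Expand innermost to outermost. Recall ⊕ takes the minimum of its arguments and ⊗ takes their sum. Working out the expression ((8 ⊗ 2) ⊗ (6 ⊕ 1)) gives 11.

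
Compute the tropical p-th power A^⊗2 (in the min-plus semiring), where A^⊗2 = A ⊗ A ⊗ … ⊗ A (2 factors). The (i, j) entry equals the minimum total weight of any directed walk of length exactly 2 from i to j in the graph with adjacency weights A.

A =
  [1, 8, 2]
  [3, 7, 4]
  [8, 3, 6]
A^⊗2 =
  [2, 5, 3]
  [4, 7, 5]
  [6, 9, 7]

Each entry (A^⊗2)_ij equals the minimum over all length-2 walks i = v_0 → v_1 → … → v_2 = j of Σ_t A[v_t][v_{t+1}]. For example, for (i, j) = (0, 2) we minimise over 3 possible intermediate vertex sequences; the minimum is 3, attained along the walk 0 → 0 → 2.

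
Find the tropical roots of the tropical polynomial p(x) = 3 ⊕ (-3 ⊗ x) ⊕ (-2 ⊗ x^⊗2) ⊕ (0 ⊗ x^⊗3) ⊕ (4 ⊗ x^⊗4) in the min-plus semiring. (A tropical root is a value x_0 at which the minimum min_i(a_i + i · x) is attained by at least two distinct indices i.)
Roots: {-4, -2, -1, 6}

Each tropical root is a break point of the lower envelope of the lines y = a_i + i · x (there are 5 lines, with slopes 0, 1, ..., 4). Only the lines that attain the minimum somewhere contribute to roots; other lines are dominated. Here the surviving (envelope) indices are i = 4, i = 3, i = 2, i = 1, i = 0.
Intersections between consecutive envelope lines give the roots: for adjacent envelope indices i < j the intersection is x = (a_i − a_j) / (j − i). Reading off the sorted break points: {-4, -2, -1, 6}.
Verification: at each break x_0, at least two indices attain the minimum of min_i(a_i + i · x_0).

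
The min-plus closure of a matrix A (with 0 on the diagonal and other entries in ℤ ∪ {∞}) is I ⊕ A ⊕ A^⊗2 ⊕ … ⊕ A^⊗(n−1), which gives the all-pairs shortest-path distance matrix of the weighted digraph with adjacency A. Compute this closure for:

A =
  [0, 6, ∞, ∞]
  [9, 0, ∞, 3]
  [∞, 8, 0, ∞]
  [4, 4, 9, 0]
Closure =
  [0, 6, 18, 9]
  [7, 0, 12, 3]
  [15, 8, 0, 11]
  [4, 4, 9, 0]

This is the Floyd-Warshall all-pairs shortest-path computation. For each intermediate vertex k = 0, 1, …, 3, update dist[i][j] ← min(dist[i][j], dist[i][k] + dist[k][j]). The final matrix gives, for each (i, j), the minimum total weight of any directed path from i to j (possibly empty when i = j).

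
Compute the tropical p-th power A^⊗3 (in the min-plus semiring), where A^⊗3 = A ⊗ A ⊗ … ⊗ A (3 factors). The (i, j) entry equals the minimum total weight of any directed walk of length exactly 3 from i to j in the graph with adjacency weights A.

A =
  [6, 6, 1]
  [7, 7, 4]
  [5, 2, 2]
A^⊗3 =
  [8, 5, 5]
  [11, 8, 8]
  [9, 6, 6]

Each entry (A^⊗3)_ij equals the minimum over all length-3 walks i = v_0 → v_1 → … → v_3 = j of Σ_t A[v_t][v_{t+1}]. For example, for (i, j) = (0, 2) we minimise over 9 possible intermediate vertex sequences; the minimum is 5, attained along the walk 0 → 2 → 2 → 2.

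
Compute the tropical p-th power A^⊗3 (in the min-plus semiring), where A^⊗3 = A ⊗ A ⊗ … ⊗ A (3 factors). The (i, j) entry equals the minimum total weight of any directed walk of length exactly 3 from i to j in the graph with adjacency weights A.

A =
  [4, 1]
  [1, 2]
A^⊗3 =
  [4, 3]
  [3, 4]

Each entry (A^⊗3)_ij equals the minimum over all length-3 walks i = v_0 → v_1 → … → v_3 = j of Σ_t A[v_t][v_{t+1}]. For example, for (i, j) = (0, 1) we minimise over 4 possible intermediate vertex sequences; the minimum is 3, attained along the walk 0 → 1 → 0 → 1.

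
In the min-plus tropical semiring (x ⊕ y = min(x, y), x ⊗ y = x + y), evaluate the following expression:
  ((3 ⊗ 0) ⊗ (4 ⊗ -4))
((3 ⊗ 0) ⊗ (4 ⊗ -4)) = 3

Expand innermost to outermost. Recall ⊕ takes the minimum of its arguments and ⊗ takes their sum. Working out the expression ((3 ⊗ 0) ⊗ (4 ⊗ -4)) gives 3.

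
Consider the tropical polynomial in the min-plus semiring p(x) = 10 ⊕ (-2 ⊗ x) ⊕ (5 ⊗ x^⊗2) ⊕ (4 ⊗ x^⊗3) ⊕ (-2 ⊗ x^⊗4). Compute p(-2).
p(-2) = -10

A tropical monomial a ⊗ x^⊗i evaluates to a + i · x. Evaluating each term at x = -2:
  Term 0 contributes 10 + 0 · -2 = 10
  Term 1 contributes -2 + 1 · -2 = -4
  Term 2 contributes 5 + 2 · -2 = 1
  Term 3 contributes 4 + 3 · -2 = -2
  Term 4 contributes -2 + 4 · -2 = -10
p(-2) = ⊕ of these = min[10, -4, 1, -2, -10] = -10.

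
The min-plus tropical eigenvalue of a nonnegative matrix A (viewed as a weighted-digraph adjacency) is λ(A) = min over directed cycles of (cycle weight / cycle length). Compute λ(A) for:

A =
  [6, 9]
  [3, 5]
λ(A) = 5

Enumerate directed cycles and compute their means (weight / length). Sample:
  cycle 0 → 0: weight = 6, length = 1, mean = 6/1 ≈ 6.000
  cycle 1 → 1: weight = 5, length = 1, mean = 5/1 ≈ 5.000
  cycle 0 → 1 → 0: weight = 12, length = 2, mean = 12/2 ≈ 6.000
  cycle 1 → 0 → 1: weight = 12, length = 2, mean = 12/2 ≈ 6.000
Minimum mean = 5.000, attained e.g. along the cycle 1 → 1 with weight 5 and length 1. So λ(A) = 5/1 = 5.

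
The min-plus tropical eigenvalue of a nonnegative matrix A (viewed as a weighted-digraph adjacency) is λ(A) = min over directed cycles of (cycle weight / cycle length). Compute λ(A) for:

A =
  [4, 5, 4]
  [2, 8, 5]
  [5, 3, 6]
λ(A) = 3

Enumerate directed cycles and compute their means (weight / length). Sample:
  cycle 0 → 0: weight = 4, length = 1, mean = 4/1 ≈ 4.000
  cycle 1 → 1: weight = 8, length = 1, mean = 8/1 ≈ 8.000
  cycle 2 → 2: weight = 6, length = 1, mean = 6/1 ≈ 6.000
  cycle 0 → 1 → 0: weight = 7, length = 2, mean = 7/2 ≈ 3.500
  cycle 0 → 2 → 0: weight = 9, length = 2, mean = 9/2 ≈ 4.500
  cycle 1 → 0 → 1: weight = 7, length = 2, mean = 7/2 ≈ 3.500
Minimum mean = 3.000, attained e.g. along the cycle 0 → 2 → 1 → 0 with weight 9 and length 3. So λ(A) = 9/3 = 3.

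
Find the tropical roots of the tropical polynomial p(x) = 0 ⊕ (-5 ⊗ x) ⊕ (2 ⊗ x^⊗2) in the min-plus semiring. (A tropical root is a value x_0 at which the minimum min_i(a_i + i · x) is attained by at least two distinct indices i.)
Roots: {-7, 5}

Each tropical root is a break point of the lower envelope of the lines y = a_i + i · x (there are 3 lines, with slopes 0, 1, ..., 2). Only the lines that attain the minimum somewhere contribute to roots; other lines are dominated. Here the surviving (envelope) indices are i = 2, i = 1, i = 0.
Intersections between consecutive envelope lines give the roots: for adjacent envelope indices i < j the intersection is x = (a_i − a_j) / (j − i). Reading off the sorted break points: {-7, 5}.
Verification: at each break x_0, at least two indices attain the minimum of min_i(a_i + i · x_0).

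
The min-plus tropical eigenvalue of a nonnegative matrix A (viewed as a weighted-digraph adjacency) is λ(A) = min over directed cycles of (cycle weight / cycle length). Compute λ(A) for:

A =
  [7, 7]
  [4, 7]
λ(A) = 11/2

Enumerate directed cycles and compute their means (weight / length). Sample:
  cycle 0 → 0: weight = 7, length = 1, mean = 7/1 ≈ 7.000
  cycle 1 → 1: weight = 7, length = 1, mean = 7/1 ≈ 7.000
  cycle 0 → 1 → 0: weight = 11, length = 2, mean = 11/2 ≈ 5.500
  cycle 1 → 0 → 1: weight = 11, length = 2, mean = 11/2 ≈ 5.500
Minimum mean = 5.500, attained e.g. along the cycle 0 → 1 → 0 with weight 11 and length 2. So λ(A) = 11/2 = 11/2.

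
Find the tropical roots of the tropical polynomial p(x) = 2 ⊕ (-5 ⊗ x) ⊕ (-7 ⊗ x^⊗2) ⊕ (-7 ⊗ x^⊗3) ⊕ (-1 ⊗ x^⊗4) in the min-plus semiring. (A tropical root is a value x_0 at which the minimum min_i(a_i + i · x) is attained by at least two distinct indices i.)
Roots: {-6, 0, 2, 7}

Each tropical root is a break point of the lower envelope of the lines y = a_i + i · x (there are 5 lines, with slopes 0, 1, ..., 4). Only the lines that attain the minimum somewhere contribute to roots; other lines are dominated. Here the surviving (envelope) indices are i = 4, i = 3, i = 2, i = 1, i = 0.
Intersections between consecutive envelope lines give the roots: for adjacent envelope indices i < j the intersection is x = (a_i − a_j) / (j − i). Reading off the sorted break points: {-6, 0, 2, 7}.
Verification: at each break x_0, at least two indices attain the minimum of min_i(a_i + i · x_0).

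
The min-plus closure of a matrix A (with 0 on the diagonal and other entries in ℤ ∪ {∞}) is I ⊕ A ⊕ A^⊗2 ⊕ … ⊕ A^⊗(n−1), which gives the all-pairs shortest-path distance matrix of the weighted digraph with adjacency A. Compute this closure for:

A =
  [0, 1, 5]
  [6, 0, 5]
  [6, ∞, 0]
Closure =
  [0, 1, 5]
  [6, 0, 5]
  [6, 7, 0]

This is the Floyd-Warshall all-pairs shortest-path computation. For each intermediate vertex k = 0, 1, …, 2, update dist[i][j] ← min(dist[i][j], dist[i][k] + dist[k][j]). The final matrix gives, for each (i, j), the minimum total weight of any directed path from i to j (possibly empty when i = j).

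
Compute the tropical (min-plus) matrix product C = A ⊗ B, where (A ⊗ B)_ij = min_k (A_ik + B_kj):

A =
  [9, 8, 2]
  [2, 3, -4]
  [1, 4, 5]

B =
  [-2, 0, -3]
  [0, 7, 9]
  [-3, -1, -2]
A ⊗ B =
  [-1, 1, 0]
  [-7, -5, -6]
  [-1, 1, -2]

Apply the min-plus product entry-by-entry:
  C[0][0] = min over k of (A[0][0] + B[0][0] = 9 + -2 = 7, A[0][1] + B[1][0] = 8 + 0 = 8, A[0][2] + B[2][0] = 2 + -3 = -1) = -1 (attained at k = 2)
  C[0][1] = min over k of (A[0][0] + B[0][1] = 9 + 0 = 9, A[0][1] + B[1][1] = 8 + 7 = 15, A[0][2] + B[2][1] = 2 + -1 = 1) = 1 (attained at k = 2)
  C[0][2] = min over k of (A[0][0] + B[0][2] = 9 + -3 = 6, A[0][1] + B[1][2] = 8 + 9 = 17, A[0][2] + B[2][2] = 2 + -2 = 0) = 0 (attained at k = 2)
  C[1][0] = min over k of (A[1][0] + B[0][0] = 2 + -2 = 0, A[1][1] + B[1][0] = 3 + 0 = 3, A[1][2] + B[2][0] = -4 + -3 = -7) = -7 (attained at k = 2)
  C[1][1] = min over k of (A[1][0] + B[0][1] = 2 + 0 = 2, A[1][1] + B[1][1] = 3 + 7 = 10, A[1][2] + B[2][1] = -4 + -1 = -5) = -5 (attained at k = 2)
  C[1][2] = min over k of (A[1][0] + B[0][2] = 2 + -3 = -1, A[1][1] + B[1][2] = 3 + 9 = 12, A[1][2] + B[2][2] = -4 + -2 = -6) = -6 (attained at k = 2)
  C[2][0] = min over k of (A[2][0] + B[0][0] = 1 + -2 = -1, A[2][1] + B[1][0] = 4 + 0 = 4, A[2][2] + B[2][0] = 5 + -3 = 2) = -1 (attained at k = 0)
  C[2][1] = min over k of (A[2][0] + B[0][1] = 1 + 0 = 1, A[2][1] + B[1][1] = 4 + 7 = 11, A[2][2] + B[2][1] = 5 + -1 = 4) = 1 (attained at k = 0)
  C[2][2] = min over k of (A[2][0] + B[0][2] = 1 + -3 = -2, A[2][1] + B[1][2] = 4 + 9 = 13, A[2][2] + B[2][2] = 5 + -2 = 3) = -2 (attained at k = 0)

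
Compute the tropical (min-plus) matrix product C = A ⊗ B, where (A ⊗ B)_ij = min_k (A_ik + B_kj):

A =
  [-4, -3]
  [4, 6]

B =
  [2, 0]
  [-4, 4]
A ⊗ B =
  [-7, -4]
  [2, 4]

Apply the min-plus product entry-by-entry:
  C[0][0] = min over k of (A[0][0] + B[0][0] = -4 + 2 = -2, A[0][1] + B[1][0] = -3 + -4 = -7) = -7 (attained at k = 1)
  C[0][1] = min over k of (A[0][0] + B[0][1] = -4 + 0 = -4, A[0][1] + B[1][1] = -3 + 4 = 1) = -4 (attained at k = 0)
  C[1][0] = min over k of (A[1][0] + B[0][0] = 4 + 2 = 6, A[1][1] + B[1][0] = 6 + -4 = 2) = 2 (attained at k = 1)
  C[1][1] = min over k of (A[1][0] + B[0][1] = 4 + 0 = 4, A[1][1] + B[1][1] = 6 + 4 = 10) = 4 (attained at k = 0)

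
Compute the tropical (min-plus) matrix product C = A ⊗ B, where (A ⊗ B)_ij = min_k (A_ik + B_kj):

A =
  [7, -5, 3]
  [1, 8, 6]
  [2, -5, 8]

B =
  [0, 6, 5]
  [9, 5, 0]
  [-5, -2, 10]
A ⊗ B =
  [-2, 0, -5]
  [1, 4, 6]
  [2, 0, -5]

Apply the min-plus product entry-by-entry:
  C[0][0] = min over k of (A[0][0] + B[0][0] = 7 + 0 = 7, A[0][1] + B[1][0] = -5 + 9 = 4, A[0][2] + B[2][0] = 3 + -5 = -2) = -2 (attained at k = 2)
  C[0][1] = min over k of (A[0][0] + B[0][1] = 7 + 6 = 13, A[0][1] + B[1][1] = -5 + 5 = 0, A[0][2] + B[2][1] = 3 + -2 = 1) = 0 (attained at k = 1)
  C[0][2] = min over k of (A[0][0] + B[0][2] = 7 + 5 = 12, A[0][1] + B[1][2] = -5 + 0 = -5, A[0][2] + B[2][2] = 3 + 10 = 13) = -5 (attained at k = 1)
  C[1][0] = min over k of (A[1][0] + B[0][0] = 1 + 0 = 1, A[1][1] + B[1][0] = 8 + 9 = 17, A[1][2] + B[2][0] = 6 + -5 = 1) = 1 (attained at k = 0)
  C[1][1] = min over k of (A[1][0] + B[0][1] = 1 + 6 = 7, A[1][1] + B[1][1] = 8 + 5 = 13, A[1][2] + B[2][1] = 6 + -2 = 4) = 4 (attained at k = 2)
  C[1][2] = min over k of (A[1][0] + B[0][2] = 1 + 5 = 6, A[1][1] + B[1][2] = 8 + 0 = 8, A[1][2] + B[2][2] = 6 + 10 = 16) = 6 (attained at k = 0)
  C[2][0] = min over k of (A[2][0] + B[0][0] = 2 + 0 = 2, A[2][1] + B[1][0] = -5 + 9 = 4, A[2][2] + B[2][0] = 8 + -5 = 3) = 2 (attained at k = 0)
  C[2][1] = min over k of (A[2][0] + B[0][1] = 2 + 6 = 8, A[2][1] + B[1][1] = -5 + 5 = 0, A[2][2] + B[2][1] = 8 + -2 = 6) = 0 (attained at k = 1)
  C[2][2] = min over k of (A[2][0] + B[0][2] = 2 + 5 = 7, A[2][1] + B[1][2] = -5 + 0 = -5, A[2][2] + B[2][2] = 8 + 10 = 18) = -5 (attained at k = 1)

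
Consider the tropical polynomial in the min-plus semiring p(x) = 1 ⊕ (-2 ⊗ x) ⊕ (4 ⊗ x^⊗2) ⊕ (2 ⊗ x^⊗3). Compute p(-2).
p(-2) = -4

A tropical monomial a ⊗ x^⊗i evaluates to a + i · x. Evaluating each term at x = -2:
  Term 0 contributes 1 + 0 · -2 = 1
  Term 1 contributes -2 + 1 · -2 = -4
  Term 2 contributes 4 + 2 · -2 = 0
  Term 3 contributes 2 + 3 · -2 = -4
p(-2) = ⊕ of these = min[1, -4, 0, -4] = -4.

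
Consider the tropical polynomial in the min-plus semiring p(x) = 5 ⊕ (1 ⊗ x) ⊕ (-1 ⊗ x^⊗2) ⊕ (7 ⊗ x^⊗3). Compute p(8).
p(8) = 5

A tropical monomial a ⊗ x^⊗i evaluates to a + i · x. Evaluating each term at x = 8:
  Term 0 contributes 5 + 0 · 8 = 5
  Term 1 contributes 1 + 1 · 8 = 9
  Term 2 contributes -1 + 2 · 8 = 15
  Term 3 contributes 7 + 3 · 8 = 31
p(8) = ⊕ of these = min[5, 9, 15, 31] = 5.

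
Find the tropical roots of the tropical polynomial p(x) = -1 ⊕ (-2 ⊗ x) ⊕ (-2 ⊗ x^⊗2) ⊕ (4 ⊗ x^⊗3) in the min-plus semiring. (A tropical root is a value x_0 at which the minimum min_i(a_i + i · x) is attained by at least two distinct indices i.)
Roots: {-6, 0, 1}

Each tropical root is a break point of the lower envelope of the lines y = a_i + i · x (there are 4 lines, with slopes 0, 1, ..., 3). Only the lines that attain the minimum somewhere contribute to roots; other lines are dominated. Here the surviving (envelope) indices are i = 3, i = 2, i = 1, i = 0.
Intersections between consecutive envelope lines give the roots: for adjacent envelope indices i < j the intersection is x = (a_i − a_j) / (j − i). Reading off the sorted break points: {-6, 0, 1}.
Verification: at each break x_0, at least two indices attain the minimum of min_i(a_i + i · x_0).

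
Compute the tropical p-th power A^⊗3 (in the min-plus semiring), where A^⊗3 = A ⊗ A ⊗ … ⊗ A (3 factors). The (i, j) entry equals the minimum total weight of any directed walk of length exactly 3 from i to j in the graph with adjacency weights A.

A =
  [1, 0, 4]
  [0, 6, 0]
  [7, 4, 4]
A^⊗3 =
  [1, 0, 1]
  [0, 1, 0]
  [5, 4, 7]

Each entry (A^⊗3)_ij equals the minimum over all length-3 walks i = v_0 → v_1 → … → v_3 = j of Σ_t A[v_t][v_{t+1}]. For example, for (i, j) = (0, 2) we minimise over 9 possible intermediate vertex sequences; the minimum is 1, attained along the walk 0 → 0 → 1 → 2.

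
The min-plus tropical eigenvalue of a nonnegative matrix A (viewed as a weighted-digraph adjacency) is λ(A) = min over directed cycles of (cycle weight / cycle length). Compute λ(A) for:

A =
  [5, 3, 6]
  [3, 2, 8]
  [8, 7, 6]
λ(A) = 2

Enumerate directed cycles and compute their means (weight / length). Sample:
  cycle 0 → 0: weight = 5, length = 1, mean = 5/1 ≈ 5.000
  cycle 1 → 1: weight = 2, length = 1, mean = 2/1 ≈ 2.000
  cycle 2 → 2: weight = 6, length = 1, mean = 6/1 ≈ 6.000
  cycle 0 → 1 → 0: weight = 6, length = 2, mean = 6/2 ≈ 3.000
  cycle 0 → 2 → 0: weight = 14, length = 2, mean = 14/2 ≈ 7.000
  cycle 1 → 0 → 1: weight = 6, length = 2, mean = 6/2 ≈ 3.000
Minimum mean = 2.000, attained e.g. along the cycle 1 → 1 with weight 2 and length 1. So λ(A) = 2/1 = 2.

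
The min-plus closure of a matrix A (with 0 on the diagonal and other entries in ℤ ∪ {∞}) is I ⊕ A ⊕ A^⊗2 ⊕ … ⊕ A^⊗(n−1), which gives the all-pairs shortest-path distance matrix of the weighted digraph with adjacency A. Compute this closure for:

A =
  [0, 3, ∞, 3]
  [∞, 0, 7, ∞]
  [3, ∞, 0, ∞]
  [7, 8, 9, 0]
Closure =
  [0, 3, 10, 3]
  [10, 0, 7, 13]
  [3, 6, 0, 6]
  [7, 8, 9, 0]

This is the Floyd-Warshall all-pairs shortest-path computation. For each intermediate vertex k = 0, 1, …, 3, update dist[i][j] ← min(dist[i][j], dist[i][k] + dist[k][j]). The final matrix gives, for each (i, j), the minimum total weight of any directed path from i to j (possibly empty when i = j).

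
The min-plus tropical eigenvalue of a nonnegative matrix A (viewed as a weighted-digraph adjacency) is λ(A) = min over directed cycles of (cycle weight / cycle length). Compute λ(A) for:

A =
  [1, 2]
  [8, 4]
λ(A) = 1

Enumerate directed cycles and compute their means (weight / length). Sample:
  cycle 0 → 0: weight = 1, length = 1, mean = 1/1 ≈ 1.000
  cycle 1 → 1: weight = 4, length = 1, mean = 4/1 ≈ 4.000
  cycle 0 → 1 → 0: weight = 10, length = 2, mean = 10/2 ≈ 5.000
  cycle 1 → 0 → 1: weight = 10, length = 2, mean = 10/2 ≈ 5.000
Minimum mean = 1.000, attained e.g. along the cycle 0 → 0 with weight 1 and length 1. So λ(A) = 1/1 = 1.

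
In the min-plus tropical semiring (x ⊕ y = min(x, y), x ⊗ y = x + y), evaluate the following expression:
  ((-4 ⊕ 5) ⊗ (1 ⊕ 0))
((-4 ⊕ 5) ⊗ (1 ⊕ 0)) = -4

Expand innermost to outermost. Recall ⊕ takes the minimum of its arguments and ⊗ takes their sum. Working out the expression ((-4 ⊕ 5) ⊗ (1 ⊕ 0)) gives -4.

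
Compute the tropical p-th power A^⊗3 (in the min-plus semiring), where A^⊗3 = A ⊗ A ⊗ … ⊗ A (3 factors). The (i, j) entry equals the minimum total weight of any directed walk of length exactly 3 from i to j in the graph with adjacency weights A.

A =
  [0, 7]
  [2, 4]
A^⊗3 =
  [0, 7]
  [2, 9]

Each entry (A^⊗3)_ij equals the minimum over all length-3 walks i = v_0 → v_1 → … → v_3 = j of Σ_t A[v_t][v_{t+1}]. For example, for (i, j) = (0, 1) we minimise over 4 possible intermediate vertex sequences; the minimum is 7, attained along the walk 0 → 0 → 0 → 1.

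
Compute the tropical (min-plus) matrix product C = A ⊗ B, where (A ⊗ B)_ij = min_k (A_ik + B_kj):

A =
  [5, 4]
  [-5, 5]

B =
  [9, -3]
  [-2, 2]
A ⊗ B =
  [2, 2]
  [3, -8]

Apply the min-plus product entry-by-entry:
  C[0][0] = min over k of (A[0][0] + B[0][0] = 5 + 9 = 14, A[0][1] + B[1][0] = 4 + -2 = 2) = 2 (attained at k = 1)
  C[0][1] = min over k of (A[0][0] + B[0][1] = 5 + -3 = 2, A[0][1] + B[1][1] = 4 + 2 = 6) = 2 (attained at k = 0)
  C[1][0] = min over k of (A[1][0] + B[0][0] = -5 + 9 = 4, A[1][1] + B[1][0] = 5 + -2 = 3) = 3 (attained at k = 1)
  C[1][1] = min over k of (A[1][0] + B[0][1] = -5 + -3 = -8, A[1][1] + B[1][1] = 5 + 2 = 7) = -8 (attained at k = 0)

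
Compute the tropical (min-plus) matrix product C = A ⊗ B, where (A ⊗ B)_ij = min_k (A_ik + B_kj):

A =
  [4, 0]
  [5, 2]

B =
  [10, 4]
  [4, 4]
A ⊗ B =
  [4, 4]
  [6, 6]

Apply the min-plus product entry-by-entry:
  C[0][0] = min over k of (A[0][0] + B[0][0] = 4 + 10 = 14, A[0][1] + B[1][0] = 0 + 4 = 4) = 4 (attained at k = 1)
  C[0][1] = min over k of (A[0][0] + B[0][1] = 4 + 4 = 8, A[0][1] + B[1][1] = 0 + 4 = 4) = 4 (attained at k = 1)
  C[1][0] = min over k of (A[1][0] + B[0][0] = 5 + 10 = 15, A[1][1] + B[1][0] = 2 + 4 = 6) = 6 (attained at k = 1)
  C[1][1] = min over k of (A[1][0] + B[0][1] = 5 + 4 = 9, A[1][1] + B[1][1] = 2 + 4 = 6) = 6 (attained at k = 1)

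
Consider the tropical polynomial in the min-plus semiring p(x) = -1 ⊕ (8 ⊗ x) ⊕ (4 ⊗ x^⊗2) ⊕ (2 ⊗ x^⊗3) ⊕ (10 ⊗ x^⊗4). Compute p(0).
p(0) = -1

A tropical monomial a ⊗ x^⊗i evaluates to a + i · x. Evaluating each term at x = 0:
  Term 0 contributes -1 + 0 · 0 = -1
  Term 1 contributes 8 + 1 · 0 = 8
  Term 2 contributes 4 + 2 · 0 = 4
  Term 3 contributes 2 + 3 · 0 = 2
  Term 4 contributes 10 + 4 · 0 = 10
p(0) = ⊕ of these = min[-1, 8, 4, 2, 10] = -1.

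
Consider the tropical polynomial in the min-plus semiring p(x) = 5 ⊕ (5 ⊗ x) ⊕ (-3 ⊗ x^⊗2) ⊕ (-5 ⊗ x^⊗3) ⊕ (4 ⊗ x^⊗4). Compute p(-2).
p(-2) = -11

A tropical monomial a ⊗ x^⊗i evaluates to a + i · x. Evaluating each term at x = -2:
  Term 0 contributes 5 + 0 · -2 = 5
  Term 1 contributes 5 + 1 · -2 = 3
  Term 2 contributes -3 + 2 · -2 = -7
  Term 3 contributes -5 + 3 · -2 = -11
  Term 4 contributes 4 + 4 · -2 = -4
p(-2) = ⊕ of these = min[5, 3, -7, -11, -4] = -11.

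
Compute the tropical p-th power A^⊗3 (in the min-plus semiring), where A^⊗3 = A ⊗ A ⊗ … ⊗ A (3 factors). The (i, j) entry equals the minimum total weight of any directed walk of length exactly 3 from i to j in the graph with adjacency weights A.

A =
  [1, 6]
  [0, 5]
A^⊗3 =
  [3, 8]
  [2, 7]

Each entry (A^⊗3)_ij equals the minimum over all length-3 walks i = v_0 → v_1 → … → v_3 = j of Σ_t A[v_t][v_{t+1}]. For example, for (i, j) = (0, 1) we minimise over 4 possible intermediate vertex sequences; the minimum is 8, attained along the walk 0 → 0 → 0 → 1.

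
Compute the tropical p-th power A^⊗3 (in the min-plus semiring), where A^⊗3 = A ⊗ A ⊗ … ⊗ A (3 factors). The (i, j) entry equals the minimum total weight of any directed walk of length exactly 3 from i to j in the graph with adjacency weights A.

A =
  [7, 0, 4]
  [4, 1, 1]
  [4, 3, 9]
A^⊗3 =
  [5, 2, 2]
  [6, 3, 3]
  [8, 5, 5]

Each entry (A^⊗3)_ij equals the minimum over all length-3 walks i = v_0 → v_1 → … → v_3 = j of Σ_t A[v_t][v_{t+1}]. For example, for (i, j) = (0, 2) we minimise over 9 possible intermediate vertex sequences; the minimum is 2, attained along the walk 0 → 1 → 1 → 2.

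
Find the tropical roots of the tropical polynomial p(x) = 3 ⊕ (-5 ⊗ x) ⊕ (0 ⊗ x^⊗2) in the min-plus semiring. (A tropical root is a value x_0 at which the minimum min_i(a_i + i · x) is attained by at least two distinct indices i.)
Roots: {-5, 8}

Each tropical root is a break point of the lower envelope of the lines y = a_i + i · x (there are 3 lines, with slopes 0, 1, ..., 2). Only the lines that attain the minimum somewhere contribute to roots; other lines are dominated. Here the surviving (envelope) indices are i = 2, i = 1, i = 0.
Intersections between consecutive envelope lines give the roots: for adjacent envelope indices i < j the intersection is x = (a_i − a_j) / (j − i). Reading off the sorted break points: {-5, 8}.
Verification: at each break x_0, at least two indices attain the minimum of min_i(a_i + i · x_0).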